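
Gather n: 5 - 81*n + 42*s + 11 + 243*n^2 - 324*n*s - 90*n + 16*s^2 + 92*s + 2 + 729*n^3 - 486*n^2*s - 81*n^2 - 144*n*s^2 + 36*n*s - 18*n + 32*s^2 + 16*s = 729*n^3 + n^2*(162 - 486*s) + n*(-144*s^2 - 288*s - 189) + 48*s^2 + 150*s + 18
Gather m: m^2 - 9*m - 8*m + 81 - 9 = m^2 - 17*m + 72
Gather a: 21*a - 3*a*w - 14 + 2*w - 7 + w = a*(21 - 3*w) + 3*w - 21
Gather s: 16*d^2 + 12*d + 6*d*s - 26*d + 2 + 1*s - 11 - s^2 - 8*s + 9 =16*d^2 - 14*d - s^2 + s*(6*d - 7)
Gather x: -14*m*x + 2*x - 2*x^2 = -2*x^2 + x*(2 - 14*m)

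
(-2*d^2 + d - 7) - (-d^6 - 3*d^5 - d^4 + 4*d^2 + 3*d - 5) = d^6 + 3*d^5 + d^4 - 6*d^2 - 2*d - 2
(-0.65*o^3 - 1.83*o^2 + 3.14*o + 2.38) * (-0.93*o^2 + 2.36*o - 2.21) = 0.6045*o^5 + 0.1679*o^4 - 5.8025*o^3 + 9.2413*o^2 - 1.3226*o - 5.2598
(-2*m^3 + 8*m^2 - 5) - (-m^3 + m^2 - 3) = -m^3 + 7*m^2 - 2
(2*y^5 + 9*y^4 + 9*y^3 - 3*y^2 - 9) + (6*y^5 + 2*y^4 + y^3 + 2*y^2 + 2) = 8*y^5 + 11*y^4 + 10*y^3 - y^2 - 7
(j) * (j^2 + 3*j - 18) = j^3 + 3*j^2 - 18*j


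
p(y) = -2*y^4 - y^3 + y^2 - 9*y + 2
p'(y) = -8*y^3 - 3*y^2 + 2*y - 9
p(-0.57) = 7.43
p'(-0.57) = -9.63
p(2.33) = -85.14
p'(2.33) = -121.82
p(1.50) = -22.75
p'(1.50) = -39.75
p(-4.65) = -769.05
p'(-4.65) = 721.19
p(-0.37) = 5.48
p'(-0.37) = -9.75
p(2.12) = -62.51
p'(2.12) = -94.47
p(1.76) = -35.38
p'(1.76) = -58.39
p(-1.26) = 11.89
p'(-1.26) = -0.28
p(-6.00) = -2284.00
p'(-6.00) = 1599.00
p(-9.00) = -12229.00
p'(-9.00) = 5562.00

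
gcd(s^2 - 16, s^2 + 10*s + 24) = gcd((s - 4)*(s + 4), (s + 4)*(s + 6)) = s + 4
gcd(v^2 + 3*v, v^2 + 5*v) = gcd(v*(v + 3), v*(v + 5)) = v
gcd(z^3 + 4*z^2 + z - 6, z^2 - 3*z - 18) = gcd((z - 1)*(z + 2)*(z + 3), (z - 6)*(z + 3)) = z + 3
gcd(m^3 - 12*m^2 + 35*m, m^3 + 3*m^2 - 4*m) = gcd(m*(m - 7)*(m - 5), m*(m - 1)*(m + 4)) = m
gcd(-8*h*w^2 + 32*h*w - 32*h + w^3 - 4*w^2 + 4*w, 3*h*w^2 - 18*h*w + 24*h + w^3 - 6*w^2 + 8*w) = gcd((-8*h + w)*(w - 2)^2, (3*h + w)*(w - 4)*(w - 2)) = w - 2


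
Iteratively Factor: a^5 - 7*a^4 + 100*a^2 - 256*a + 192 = (a - 2)*(a^4 - 5*a^3 - 10*a^2 + 80*a - 96) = (a - 2)^2*(a^3 - 3*a^2 - 16*a + 48) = (a - 2)^2*(a + 4)*(a^2 - 7*a + 12) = (a - 3)*(a - 2)^2*(a + 4)*(a - 4)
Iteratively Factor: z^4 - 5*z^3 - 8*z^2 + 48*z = (z - 4)*(z^3 - z^2 - 12*z) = (z - 4)*(z + 3)*(z^2 - 4*z) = z*(z - 4)*(z + 3)*(z - 4)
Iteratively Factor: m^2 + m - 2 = (m + 2)*(m - 1)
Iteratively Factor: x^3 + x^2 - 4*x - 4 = (x - 2)*(x^2 + 3*x + 2) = (x - 2)*(x + 1)*(x + 2)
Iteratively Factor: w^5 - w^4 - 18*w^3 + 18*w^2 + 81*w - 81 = (w + 3)*(w^4 - 4*w^3 - 6*w^2 + 36*w - 27) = (w + 3)^2*(w^3 - 7*w^2 + 15*w - 9) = (w - 3)*(w + 3)^2*(w^2 - 4*w + 3) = (w - 3)^2*(w + 3)^2*(w - 1)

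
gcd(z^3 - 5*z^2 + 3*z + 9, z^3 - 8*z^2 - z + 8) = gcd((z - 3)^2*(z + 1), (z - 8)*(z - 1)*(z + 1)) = z + 1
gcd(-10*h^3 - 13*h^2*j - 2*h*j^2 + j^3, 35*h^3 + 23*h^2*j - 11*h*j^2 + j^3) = 5*h^2 + 4*h*j - j^2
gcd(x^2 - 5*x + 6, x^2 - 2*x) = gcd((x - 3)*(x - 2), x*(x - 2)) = x - 2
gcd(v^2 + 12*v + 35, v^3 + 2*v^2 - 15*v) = v + 5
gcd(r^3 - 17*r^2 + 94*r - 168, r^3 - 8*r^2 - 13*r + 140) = r - 7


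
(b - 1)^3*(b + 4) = b^4 + b^3 - 9*b^2 + 11*b - 4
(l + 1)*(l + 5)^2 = l^3 + 11*l^2 + 35*l + 25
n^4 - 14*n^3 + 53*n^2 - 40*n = n*(n - 8)*(n - 5)*(n - 1)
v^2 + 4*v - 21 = (v - 3)*(v + 7)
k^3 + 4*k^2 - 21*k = k*(k - 3)*(k + 7)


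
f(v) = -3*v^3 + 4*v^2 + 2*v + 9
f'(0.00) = 2.00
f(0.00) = 9.00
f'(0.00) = 2.00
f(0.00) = 9.00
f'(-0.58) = -5.67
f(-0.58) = 9.77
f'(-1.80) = -41.56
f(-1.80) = 35.86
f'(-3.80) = -158.36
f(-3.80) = 223.78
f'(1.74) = -11.33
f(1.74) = 8.79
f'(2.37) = -29.59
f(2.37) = -3.73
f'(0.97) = 1.29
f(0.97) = 11.97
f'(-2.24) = -61.08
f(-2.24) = 58.31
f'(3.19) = -64.06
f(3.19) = -41.30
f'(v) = -9*v^2 + 8*v + 2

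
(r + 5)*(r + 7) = r^2 + 12*r + 35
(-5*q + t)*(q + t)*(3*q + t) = -15*q^3 - 17*q^2*t - q*t^2 + t^3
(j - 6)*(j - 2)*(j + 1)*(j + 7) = j^4 - 45*j^2 + 40*j + 84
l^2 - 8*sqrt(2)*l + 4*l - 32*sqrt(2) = (l + 4)*(l - 8*sqrt(2))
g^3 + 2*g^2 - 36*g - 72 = (g - 6)*(g + 2)*(g + 6)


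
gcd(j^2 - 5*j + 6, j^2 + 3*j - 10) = j - 2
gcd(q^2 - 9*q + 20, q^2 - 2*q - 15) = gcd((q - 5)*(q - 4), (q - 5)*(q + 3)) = q - 5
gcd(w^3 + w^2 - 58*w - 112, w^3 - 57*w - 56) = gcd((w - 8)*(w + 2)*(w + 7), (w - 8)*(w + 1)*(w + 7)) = w^2 - w - 56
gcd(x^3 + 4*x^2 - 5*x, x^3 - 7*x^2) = x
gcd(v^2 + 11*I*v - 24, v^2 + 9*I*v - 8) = v + 8*I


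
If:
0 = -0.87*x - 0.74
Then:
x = -0.85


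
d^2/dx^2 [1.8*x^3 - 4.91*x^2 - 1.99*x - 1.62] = 10.8*x - 9.82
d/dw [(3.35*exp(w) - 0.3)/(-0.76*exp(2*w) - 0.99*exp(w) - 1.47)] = (2.546*exp(2*w) - 0.456*exp(w) - 5.2215)*exp(w)/(0.5776*exp(4*w) + 1.5048*exp(3*w) + 3.2145*exp(2*w) + 2.9106*exp(w) + 2.1609)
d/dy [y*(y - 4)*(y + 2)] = 3*y^2 - 4*y - 8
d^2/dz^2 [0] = 0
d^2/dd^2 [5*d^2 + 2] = 10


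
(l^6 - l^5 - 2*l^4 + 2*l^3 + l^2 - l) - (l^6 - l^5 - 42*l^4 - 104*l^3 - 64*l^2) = 40*l^4 + 106*l^3 + 65*l^2 - l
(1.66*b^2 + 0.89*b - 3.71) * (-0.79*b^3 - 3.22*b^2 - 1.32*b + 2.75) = -1.3114*b^5 - 6.0483*b^4 - 2.1261*b^3 + 15.3364*b^2 + 7.3447*b - 10.2025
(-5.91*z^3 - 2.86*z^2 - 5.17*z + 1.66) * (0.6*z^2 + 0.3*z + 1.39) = -3.546*z^5 - 3.489*z^4 - 12.1749*z^3 - 4.5304*z^2 - 6.6883*z + 2.3074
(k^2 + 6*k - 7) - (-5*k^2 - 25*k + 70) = 6*k^2 + 31*k - 77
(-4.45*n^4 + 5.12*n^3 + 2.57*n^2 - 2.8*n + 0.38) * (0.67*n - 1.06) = -2.9815*n^5 + 8.1474*n^4 - 3.7053*n^3 - 4.6002*n^2 + 3.2226*n - 0.4028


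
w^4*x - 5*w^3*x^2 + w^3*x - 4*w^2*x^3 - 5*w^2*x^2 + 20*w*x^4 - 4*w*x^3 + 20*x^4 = (w - 5*x)*(w - 2*x)*(w + 2*x)*(w*x + x)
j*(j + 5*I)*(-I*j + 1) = -I*j^3 + 6*j^2 + 5*I*j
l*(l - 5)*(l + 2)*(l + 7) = l^4 + 4*l^3 - 31*l^2 - 70*l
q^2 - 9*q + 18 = (q - 6)*(q - 3)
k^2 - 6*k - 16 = (k - 8)*(k + 2)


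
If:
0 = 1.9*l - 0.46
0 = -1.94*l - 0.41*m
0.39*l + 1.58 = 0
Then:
No Solution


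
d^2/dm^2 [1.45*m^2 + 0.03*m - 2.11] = 2.90000000000000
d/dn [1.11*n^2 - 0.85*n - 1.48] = 2.22*n - 0.85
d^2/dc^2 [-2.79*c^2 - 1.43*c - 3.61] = -5.58000000000000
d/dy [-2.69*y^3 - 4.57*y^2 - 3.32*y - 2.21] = -8.07*y^2 - 9.14*y - 3.32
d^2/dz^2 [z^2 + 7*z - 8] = 2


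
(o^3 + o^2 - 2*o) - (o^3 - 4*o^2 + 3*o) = 5*o^2 - 5*o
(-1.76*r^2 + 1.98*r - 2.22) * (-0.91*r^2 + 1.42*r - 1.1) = 1.6016*r^4 - 4.301*r^3 + 6.7678*r^2 - 5.3304*r + 2.442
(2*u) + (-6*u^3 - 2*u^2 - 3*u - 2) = -6*u^3 - 2*u^2 - u - 2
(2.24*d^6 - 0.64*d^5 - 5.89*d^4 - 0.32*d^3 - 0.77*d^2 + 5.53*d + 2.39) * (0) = 0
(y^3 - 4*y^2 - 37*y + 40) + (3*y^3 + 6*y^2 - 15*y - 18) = 4*y^3 + 2*y^2 - 52*y + 22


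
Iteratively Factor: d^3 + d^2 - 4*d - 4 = (d + 2)*(d^2 - d - 2) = (d - 2)*(d + 2)*(d + 1)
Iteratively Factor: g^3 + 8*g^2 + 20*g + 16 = (g + 2)*(g^2 + 6*g + 8) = (g + 2)*(g + 4)*(g + 2)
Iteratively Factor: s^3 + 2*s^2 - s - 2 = (s + 2)*(s^2 - 1) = (s - 1)*(s + 2)*(s + 1)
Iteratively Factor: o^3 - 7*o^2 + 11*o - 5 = (o - 5)*(o^2 - 2*o + 1) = (o - 5)*(o - 1)*(o - 1)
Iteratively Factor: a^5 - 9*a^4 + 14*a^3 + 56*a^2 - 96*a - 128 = (a - 4)*(a^4 - 5*a^3 - 6*a^2 + 32*a + 32) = (a - 4)*(a + 2)*(a^3 - 7*a^2 + 8*a + 16) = (a - 4)^2*(a + 2)*(a^2 - 3*a - 4) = (a - 4)^2*(a + 1)*(a + 2)*(a - 4)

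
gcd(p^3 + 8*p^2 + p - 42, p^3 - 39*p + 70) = p^2 + 5*p - 14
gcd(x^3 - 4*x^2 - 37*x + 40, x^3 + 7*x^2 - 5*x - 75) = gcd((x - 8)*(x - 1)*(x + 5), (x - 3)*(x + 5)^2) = x + 5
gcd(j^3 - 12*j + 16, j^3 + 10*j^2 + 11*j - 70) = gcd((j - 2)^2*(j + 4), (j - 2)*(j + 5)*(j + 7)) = j - 2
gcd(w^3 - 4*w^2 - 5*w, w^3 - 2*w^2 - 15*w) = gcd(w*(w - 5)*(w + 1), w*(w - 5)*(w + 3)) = w^2 - 5*w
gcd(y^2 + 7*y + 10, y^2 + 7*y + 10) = y^2 + 7*y + 10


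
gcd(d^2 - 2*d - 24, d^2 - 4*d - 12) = d - 6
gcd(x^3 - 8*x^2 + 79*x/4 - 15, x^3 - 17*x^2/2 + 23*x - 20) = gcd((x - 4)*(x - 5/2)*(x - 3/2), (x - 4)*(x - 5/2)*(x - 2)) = x^2 - 13*x/2 + 10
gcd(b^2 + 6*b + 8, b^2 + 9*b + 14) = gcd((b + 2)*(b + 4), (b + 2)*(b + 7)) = b + 2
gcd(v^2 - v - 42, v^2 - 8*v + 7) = v - 7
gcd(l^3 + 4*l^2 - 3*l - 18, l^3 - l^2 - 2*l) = l - 2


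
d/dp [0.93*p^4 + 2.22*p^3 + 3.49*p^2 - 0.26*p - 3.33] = 3.72*p^3 + 6.66*p^2 + 6.98*p - 0.26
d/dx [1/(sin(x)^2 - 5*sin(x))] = (5 - 2*sin(x))*cos(x)/((sin(x) - 5)^2*sin(x)^2)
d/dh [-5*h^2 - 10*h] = -10*h - 10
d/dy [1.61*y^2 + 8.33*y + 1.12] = 3.22*y + 8.33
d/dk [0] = 0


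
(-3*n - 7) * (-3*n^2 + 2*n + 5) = 9*n^3 + 15*n^2 - 29*n - 35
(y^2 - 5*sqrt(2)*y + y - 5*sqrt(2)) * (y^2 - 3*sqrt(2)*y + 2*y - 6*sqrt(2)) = y^4 - 8*sqrt(2)*y^3 + 3*y^3 - 24*sqrt(2)*y^2 + 32*y^2 - 16*sqrt(2)*y + 90*y + 60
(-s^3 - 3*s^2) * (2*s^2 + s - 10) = -2*s^5 - 7*s^4 + 7*s^3 + 30*s^2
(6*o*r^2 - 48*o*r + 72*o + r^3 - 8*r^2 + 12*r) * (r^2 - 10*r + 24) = 6*o*r^4 - 108*o*r^3 + 696*o*r^2 - 1872*o*r + 1728*o + r^5 - 18*r^4 + 116*r^3 - 312*r^2 + 288*r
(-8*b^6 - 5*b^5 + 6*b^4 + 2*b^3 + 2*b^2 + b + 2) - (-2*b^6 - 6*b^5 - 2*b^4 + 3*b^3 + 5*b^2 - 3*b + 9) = -6*b^6 + b^5 + 8*b^4 - b^3 - 3*b^2 + 4*b - 7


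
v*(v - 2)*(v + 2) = v^3 - 4*v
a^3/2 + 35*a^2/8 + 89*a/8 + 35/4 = (a/2 + 1)*(a + 7/4)*(a + 5)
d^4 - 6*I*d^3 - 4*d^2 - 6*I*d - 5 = (d - 5*I)*(d - I)^2*(d + I)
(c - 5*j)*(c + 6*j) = c^2 + c*j - 30*j^2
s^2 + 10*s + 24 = (s + 4)*(s + 6)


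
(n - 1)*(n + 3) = n^2 + 2*n - 3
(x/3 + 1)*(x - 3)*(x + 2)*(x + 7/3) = x^4/3 + 13*x^3/9 - 13*x^2/9 - 13*x - 14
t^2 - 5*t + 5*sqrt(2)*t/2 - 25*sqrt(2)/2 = (t - 5)*(t + 5*sqrt(2)/2)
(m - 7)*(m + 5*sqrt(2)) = m^2 - 7*m + 5*sqrt(2)*m - 35*sqrt(2)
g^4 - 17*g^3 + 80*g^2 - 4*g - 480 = (g - 8)*(g - 6)*(g - 5)*(g + 2)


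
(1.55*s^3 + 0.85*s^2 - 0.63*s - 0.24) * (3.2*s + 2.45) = 4.96*s^4 + 6.5175*s^3 + 0.0665*s^2 - 2.3115*s - 0.588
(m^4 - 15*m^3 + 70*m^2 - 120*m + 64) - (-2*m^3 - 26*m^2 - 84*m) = m^4 - 13*m^3 + 96*m^2 - 36*m + 64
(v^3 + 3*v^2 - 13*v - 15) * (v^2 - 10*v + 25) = v^5 - 7*v^4 - 18*v^3 + 190*v^2 - 175*v - 375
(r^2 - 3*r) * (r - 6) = r^3 - 9*r^2 + 18*r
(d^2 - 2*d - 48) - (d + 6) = d^2 - 3*d - 54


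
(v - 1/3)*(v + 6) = v^2 + 17*v/3 - 2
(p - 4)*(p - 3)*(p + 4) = p^3 - 3*p^2 - 16*p + 48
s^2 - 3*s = s*(s - 3)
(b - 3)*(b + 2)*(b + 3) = b^3 + 2*b^2 - 9*b - 18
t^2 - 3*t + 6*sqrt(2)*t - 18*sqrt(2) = (t - 3)*(t + 6*sqrt(2))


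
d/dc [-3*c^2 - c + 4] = -6*c - 1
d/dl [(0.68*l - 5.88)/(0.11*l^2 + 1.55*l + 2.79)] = (-0.0748*l^2 + 1.2936*l + 11.0112)/(0.0121*l^4 + 0.341*l^3 + 3.0163*l^2 + 8.649*l + 7.7841)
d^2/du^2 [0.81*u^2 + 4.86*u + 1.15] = 1.62000000000000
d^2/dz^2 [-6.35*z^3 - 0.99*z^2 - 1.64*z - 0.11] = -38.1*z - 1.98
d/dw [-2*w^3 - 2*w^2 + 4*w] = -6*w^2 - 4*w + 4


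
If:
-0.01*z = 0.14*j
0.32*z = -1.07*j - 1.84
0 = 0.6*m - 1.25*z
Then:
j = 0.54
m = -15.74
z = -7.55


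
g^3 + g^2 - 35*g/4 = g*(g - 5/2)*(g + 7/2)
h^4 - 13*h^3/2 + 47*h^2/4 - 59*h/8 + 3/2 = (h - 4)*(h - 3/2)*(h - 1/2)^2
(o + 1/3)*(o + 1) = o^2 + 4*o/3 + 1/3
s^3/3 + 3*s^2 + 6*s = s*(s/3 + 1)*(s + 6)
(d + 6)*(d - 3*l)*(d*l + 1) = d^3*l - 3*d^2*l^2 + 6*d^2*l + d^2 - 18*d*l^2 - 3*d*l + 6*d - 18*l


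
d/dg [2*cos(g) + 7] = -2*sin(g)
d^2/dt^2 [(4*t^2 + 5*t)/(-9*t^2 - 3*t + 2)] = 2*(-297*t^3 - 216*t^2 - 270*t - 46)/(729*t^6 + 729*t^5 - 243*t^4 - 297*t^3 + 54*t^2 + 36*t - 8)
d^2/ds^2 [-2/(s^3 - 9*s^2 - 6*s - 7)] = 12*((s - 3)*(-s^3 + 9*s^2 + 6*s + 7) + 3*(-s^2 + 6*s + 2)^2)/(-s^3 + 9*s^2 + 6*s + 7)^3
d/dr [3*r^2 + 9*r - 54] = 6*r + 9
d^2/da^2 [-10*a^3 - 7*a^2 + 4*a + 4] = -60*a - 14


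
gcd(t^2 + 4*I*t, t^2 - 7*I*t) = t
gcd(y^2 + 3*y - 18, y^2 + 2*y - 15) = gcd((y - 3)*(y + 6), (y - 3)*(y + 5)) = y - 3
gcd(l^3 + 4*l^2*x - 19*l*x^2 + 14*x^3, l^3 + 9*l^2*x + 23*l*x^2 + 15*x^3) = 1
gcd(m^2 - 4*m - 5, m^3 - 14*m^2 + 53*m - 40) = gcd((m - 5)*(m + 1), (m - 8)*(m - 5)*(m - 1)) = m - 5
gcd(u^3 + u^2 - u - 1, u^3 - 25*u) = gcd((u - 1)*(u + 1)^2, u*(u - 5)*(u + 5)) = 1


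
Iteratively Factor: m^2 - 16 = (m - 4)*(m + 4)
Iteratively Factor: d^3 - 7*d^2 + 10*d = (d - 5)*(d^2 - 2*d) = d*(d - 5)*(d - 2)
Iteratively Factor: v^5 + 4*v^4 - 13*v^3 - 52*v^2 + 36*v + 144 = (v + 4)*(v^4 - 13*v^2 + 36) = (v + 3)*(v + 4)*(v^3 - 3*v^2 - 4*v + 12) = (v + 2)*(v + 3)*(v + 4)*(v^2 - 5*v + 6) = (v - 2)*(v + 2)*(v + 3)*(v + 4)*(v - 3)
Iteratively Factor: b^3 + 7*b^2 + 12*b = (b + 4)*(b^2 + 3*b) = b*(b + 4)*(b + 3)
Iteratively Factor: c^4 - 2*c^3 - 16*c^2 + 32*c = (c + 4)*(c^3 - 6*c^2 + 8*c) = c*(c + 4)*(c^2 - 6*c + 8) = c*(c - 2)*(c + 4)*(c - 4)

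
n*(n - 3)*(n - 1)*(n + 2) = n^4 - 2*n^3 - 5*n^2 + 6*n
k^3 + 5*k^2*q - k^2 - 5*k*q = k*(k - 1)*(k + 5*q)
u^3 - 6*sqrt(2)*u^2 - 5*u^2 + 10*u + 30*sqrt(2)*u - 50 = (u - 5)*(u - 5*sqrt(2))*(u - sqrt(2))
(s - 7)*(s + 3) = s^2 - 4*s - 21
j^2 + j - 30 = (j - 5)*(j + 6)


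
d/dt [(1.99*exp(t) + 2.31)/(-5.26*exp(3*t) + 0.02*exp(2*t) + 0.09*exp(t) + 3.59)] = (20.9348*exp(3*t) + 36.412*exp(2*t) - 0.0924*exp(t) + 6.9362)*exp(t)/(27.6676*exp(6*t) - 0.2104*exp(5*t) - 0.9464*exp(4*t) - 37.7632*exp(3*t) + 0.1517*exp(2*t) + 0.6462*exp(t) + 12.8881)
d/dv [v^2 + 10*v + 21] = 2*v + 10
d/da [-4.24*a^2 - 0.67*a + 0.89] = -8.48*a - 0.67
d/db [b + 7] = 1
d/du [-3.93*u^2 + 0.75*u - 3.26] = 0.75 - 7.86*u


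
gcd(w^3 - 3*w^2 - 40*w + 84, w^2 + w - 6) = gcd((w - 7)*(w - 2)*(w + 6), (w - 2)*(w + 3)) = w - 2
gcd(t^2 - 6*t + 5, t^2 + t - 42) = 1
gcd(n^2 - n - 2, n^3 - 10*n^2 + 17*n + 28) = n + 1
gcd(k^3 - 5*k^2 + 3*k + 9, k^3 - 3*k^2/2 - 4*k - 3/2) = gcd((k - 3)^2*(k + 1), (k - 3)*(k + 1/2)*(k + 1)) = k^2 - 2*k - 3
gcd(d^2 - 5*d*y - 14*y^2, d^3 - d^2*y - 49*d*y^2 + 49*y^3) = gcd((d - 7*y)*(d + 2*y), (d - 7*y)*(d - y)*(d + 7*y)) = -d + 7*y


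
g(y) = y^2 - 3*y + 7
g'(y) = 2*y - 3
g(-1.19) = 11.99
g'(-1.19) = -5.38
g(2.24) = 5.30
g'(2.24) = 1.48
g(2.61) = 5.98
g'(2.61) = 2.22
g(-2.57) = 21.31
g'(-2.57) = -8.14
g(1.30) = 4.79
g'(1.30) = -0.40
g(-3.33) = 28.08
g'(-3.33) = -9.66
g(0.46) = 5.83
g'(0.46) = -2.08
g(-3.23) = 27.12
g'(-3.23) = -9.46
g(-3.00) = 25.00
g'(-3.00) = -9.00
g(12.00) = 115.00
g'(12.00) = 21.00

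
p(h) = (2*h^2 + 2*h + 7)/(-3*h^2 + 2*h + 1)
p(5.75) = -0.98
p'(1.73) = 4.78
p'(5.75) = 0.08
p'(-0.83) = -5.82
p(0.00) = 7.00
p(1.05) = -54.48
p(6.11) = -0.95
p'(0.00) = -12.00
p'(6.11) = 0.07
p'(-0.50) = -57.78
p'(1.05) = 1099.14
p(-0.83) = -2.46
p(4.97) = -1.05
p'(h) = (4*h + 2)/(-3*h^2 + 2*h + 1) + (6*h - 2)*(2*h^2 + 2*h + 7)/(-3*h^2 + 2*h + 1)^2 = 2*(5*h^2 + 23*h - 6)/(9*h^4 - 12*h^3 - 2*h^2 + 4*h + 1)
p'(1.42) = 15.06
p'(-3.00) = -0.06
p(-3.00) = -0.59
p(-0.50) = -8.67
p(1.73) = -3.64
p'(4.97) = 0.12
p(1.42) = -6.28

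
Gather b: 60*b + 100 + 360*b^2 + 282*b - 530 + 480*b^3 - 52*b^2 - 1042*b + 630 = 480*b^3 + 308*b^2 - 700*b + 200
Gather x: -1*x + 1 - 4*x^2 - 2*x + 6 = -4*x^2 - 3*x + 7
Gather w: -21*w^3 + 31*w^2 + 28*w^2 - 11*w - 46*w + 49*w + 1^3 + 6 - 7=-21*w^3 + 59*w^2 - 8*w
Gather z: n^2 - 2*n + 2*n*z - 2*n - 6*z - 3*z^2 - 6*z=n^2 - 4*n - 3*z^2 + z*(2*n - 12)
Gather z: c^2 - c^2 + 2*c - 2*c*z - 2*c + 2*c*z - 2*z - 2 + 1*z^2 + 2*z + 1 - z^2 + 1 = 0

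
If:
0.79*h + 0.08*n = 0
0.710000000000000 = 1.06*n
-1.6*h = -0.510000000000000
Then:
No Solution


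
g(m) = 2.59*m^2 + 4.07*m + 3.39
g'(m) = 5.18*m + 4.07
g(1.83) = 19.51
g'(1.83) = 13.55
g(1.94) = 21.03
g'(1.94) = 14.12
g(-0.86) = 1.81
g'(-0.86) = -0.38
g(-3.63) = 22.74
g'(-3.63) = -14.73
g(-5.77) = 66.13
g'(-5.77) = -25.82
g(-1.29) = 2.45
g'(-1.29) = -2.61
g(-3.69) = 23.64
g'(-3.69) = -15.04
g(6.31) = 132.20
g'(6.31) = 36.76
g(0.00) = 3.39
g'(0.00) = 4.07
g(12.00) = 425.19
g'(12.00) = 66.23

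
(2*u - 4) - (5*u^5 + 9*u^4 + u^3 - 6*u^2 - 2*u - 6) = -5*u^5 - 9*u^4 - u^3 + 6*u^2 + 4*u + 2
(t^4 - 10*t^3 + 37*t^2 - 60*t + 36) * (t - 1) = t^5 - 11*t^4 + 47*t^3 - 97*t^2 + 96*t - 36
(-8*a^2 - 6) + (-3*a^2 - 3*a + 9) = -11*a^2 - 3*a + 3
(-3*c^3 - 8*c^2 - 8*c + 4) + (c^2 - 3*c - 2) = -3*c^3 - 7*c^2 - 11*c + 2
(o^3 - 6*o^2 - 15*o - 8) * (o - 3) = o^4 - 9*o^3 + 3*o^2 + 37*o + 24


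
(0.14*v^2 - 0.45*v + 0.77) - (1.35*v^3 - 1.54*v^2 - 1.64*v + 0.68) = -1.35*v^3 + 1.68*v^2 + 1.19*v + 0.09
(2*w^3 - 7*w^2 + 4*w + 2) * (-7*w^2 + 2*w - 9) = -14*w^5 + 53*w^4 - 60*w^3 + 57*w^2 - 32*w - 18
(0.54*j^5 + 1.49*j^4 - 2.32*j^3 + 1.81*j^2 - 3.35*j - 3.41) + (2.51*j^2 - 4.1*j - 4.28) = 0.54*j^5 + 1.49*j^4 - 2.32*j^3 + 4.32*j^2 - 7.45*j - 7.69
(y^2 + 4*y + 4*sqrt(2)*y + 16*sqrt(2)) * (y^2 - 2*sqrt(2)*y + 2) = y^4 + 2*sqrt(2)*y^3 + 4*y^3 - 14*y^2 + 8*sqrt(2)*y^2 - 56*y + 8*sqrt(2)*y + 32*sqrt(2)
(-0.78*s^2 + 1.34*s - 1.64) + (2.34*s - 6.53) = -0.78*s^2 + 3.68*s - 8.17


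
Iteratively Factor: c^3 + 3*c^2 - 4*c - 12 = (c + 3)*(c^2 - 4) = (c - 2)*(c + 3)*(c + 2)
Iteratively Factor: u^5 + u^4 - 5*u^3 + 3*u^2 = (u + 3)*(u^4 - 2*u^3 + u^2) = (u - 1)*(u + 3)*(u^3 - u^2) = u*(u - 1)*(u + 3)*(u^2 - u) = u*(u - 1)^2*(u + 3)*(u)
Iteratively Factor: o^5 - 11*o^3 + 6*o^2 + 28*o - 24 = (o - 2)*(o^4 + 2*o^3 - 7*o^2 - 8*o + 12) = (o - 2)*(o - 1)*(o^3 + 3*o^2 - 4*o - 12) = (o - 2)*(o - 1)*(o + 2)*(o^2 + o - 6) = (o - 2)^2*(o - 1)*(o + 2)*(o + 3)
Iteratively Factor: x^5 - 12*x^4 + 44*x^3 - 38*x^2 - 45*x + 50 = (x - 2)*(x^4 - 10*x^3 + 24*x^2 + 10*x - 25) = (x - 2)*(x - 1)*(x^3 - 9*x^2 + 15*x + 25) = (x - 5)*(x - 2)*(x - 1)*(x^2 - 4*x - 5) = (x - 5)^2*(x - 2)*(x - 1)*(x + 1)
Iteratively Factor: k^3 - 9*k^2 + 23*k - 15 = (k - 3)*(k^2 - 6*k + 5) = (k - 5)*(k - 3)*(k - 1)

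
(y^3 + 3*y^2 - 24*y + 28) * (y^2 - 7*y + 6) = y^5 - 4*y^4 - 39*y^3 + 214*y^2 - 340*y + 168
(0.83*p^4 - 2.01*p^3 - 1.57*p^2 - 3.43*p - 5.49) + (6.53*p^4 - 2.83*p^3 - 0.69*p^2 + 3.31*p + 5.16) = 7.36*p^4 - 4.84*p^3 - 2.26*p^2 - 0.12*p - 0.33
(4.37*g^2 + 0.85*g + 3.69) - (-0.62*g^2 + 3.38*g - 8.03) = 4.99*g^2 - 2.53*g + 11.72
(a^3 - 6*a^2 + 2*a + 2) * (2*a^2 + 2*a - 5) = 2*a^5 - 10*a^4 - 13*a^3 + 38*a^2 - 6*a - 10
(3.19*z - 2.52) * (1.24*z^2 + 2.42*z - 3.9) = 3.9556*z^3 + 4.595*z^2 - 18.5394*z + 9.828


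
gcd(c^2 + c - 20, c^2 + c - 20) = c^2 + c - 20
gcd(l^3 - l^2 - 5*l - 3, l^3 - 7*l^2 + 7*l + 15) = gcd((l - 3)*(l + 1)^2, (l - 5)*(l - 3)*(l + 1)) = l^2 - 2*l - 3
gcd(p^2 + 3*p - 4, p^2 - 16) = p + 4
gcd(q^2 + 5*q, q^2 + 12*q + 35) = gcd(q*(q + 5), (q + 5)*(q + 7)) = q + 5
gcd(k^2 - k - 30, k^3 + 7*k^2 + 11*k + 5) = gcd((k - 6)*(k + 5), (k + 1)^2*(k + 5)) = k + 5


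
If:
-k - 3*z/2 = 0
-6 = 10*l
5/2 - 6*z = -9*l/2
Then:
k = 1/20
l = -3/5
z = -1/30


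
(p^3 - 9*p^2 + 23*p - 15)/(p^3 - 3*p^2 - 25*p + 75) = (p - 1)/(p + 5)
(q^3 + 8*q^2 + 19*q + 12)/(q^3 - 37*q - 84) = (q + 1)/(q - 7)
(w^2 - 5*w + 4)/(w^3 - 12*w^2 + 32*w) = (w - 1)/(w*(w - 8))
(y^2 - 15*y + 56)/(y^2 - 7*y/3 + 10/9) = 9*(y^2 - 15*y + 56)/(9*y^2 - 21*y + 10)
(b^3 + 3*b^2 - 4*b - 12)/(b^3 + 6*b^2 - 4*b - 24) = (b + 3)/(b + 6)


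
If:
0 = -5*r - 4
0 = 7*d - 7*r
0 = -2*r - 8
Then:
No Solution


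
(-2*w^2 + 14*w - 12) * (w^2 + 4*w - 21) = -2*w^4 + 6*w^3 + 86*w^2 - 342*w + 252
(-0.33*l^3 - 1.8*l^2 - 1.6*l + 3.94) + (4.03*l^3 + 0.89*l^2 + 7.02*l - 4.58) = 3.7*l^3 - 0.91*l^2 + 5.42*l - 0.64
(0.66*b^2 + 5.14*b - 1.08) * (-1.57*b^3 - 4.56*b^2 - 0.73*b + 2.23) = -1.0362*b^5 - 11.0794*b^4 - 22.2246*b^3 + 2.6444*b^2 + 12.2506*b - 2.4084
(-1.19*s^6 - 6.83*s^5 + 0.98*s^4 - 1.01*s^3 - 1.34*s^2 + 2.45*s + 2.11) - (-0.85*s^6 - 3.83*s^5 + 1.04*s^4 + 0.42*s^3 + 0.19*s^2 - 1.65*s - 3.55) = -0.34*s^6 - 3.0*s^5 - 0.0600000000000001*s^4 - 1.43*s^3 - 1.53*s^2 + 4.1*s + 5.66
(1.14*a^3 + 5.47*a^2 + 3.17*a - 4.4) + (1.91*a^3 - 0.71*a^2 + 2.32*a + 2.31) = 3.05*a^3 + 4.76*a^2 + 5.49*a - 2.09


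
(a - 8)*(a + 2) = a^2 - 6*a - 16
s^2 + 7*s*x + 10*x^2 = (s + 2*x)*(s + 5*x)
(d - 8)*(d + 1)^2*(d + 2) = d^4 - 4*d^3 - 27*d^2 - 38*d - 16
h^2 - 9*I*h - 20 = (h - 5*I)*(h - 4*I)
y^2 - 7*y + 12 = (y - 4)*(y - 3)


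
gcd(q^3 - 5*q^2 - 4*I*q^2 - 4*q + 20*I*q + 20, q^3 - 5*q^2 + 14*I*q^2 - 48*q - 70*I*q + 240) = q - 5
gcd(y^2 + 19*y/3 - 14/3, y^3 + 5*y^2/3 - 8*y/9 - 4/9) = y - 2/3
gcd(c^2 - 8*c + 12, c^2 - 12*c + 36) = c - 6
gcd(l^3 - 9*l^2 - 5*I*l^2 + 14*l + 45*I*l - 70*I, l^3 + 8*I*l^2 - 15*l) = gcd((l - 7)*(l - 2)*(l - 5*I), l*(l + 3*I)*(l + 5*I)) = 1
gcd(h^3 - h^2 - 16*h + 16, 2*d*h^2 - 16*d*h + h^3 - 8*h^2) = 1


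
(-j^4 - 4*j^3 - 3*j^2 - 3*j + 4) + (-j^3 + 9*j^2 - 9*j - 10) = -j^4 - 5*j^3 + 6*j^2 - 12*j - 6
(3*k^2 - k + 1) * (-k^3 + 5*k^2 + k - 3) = -3*k^5 + 16*k^4 - 3*k^3 - 5*k^2 + 4*k - 3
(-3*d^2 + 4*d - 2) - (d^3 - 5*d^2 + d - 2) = -d^3 + 2*d^2 + 3*d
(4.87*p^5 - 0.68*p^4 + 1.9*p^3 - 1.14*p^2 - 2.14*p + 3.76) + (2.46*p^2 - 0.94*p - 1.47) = 4.87*p^5 - 0.68*p^4 + 1.9*p^3 + 1.32*p^2 - 3.08*p + 2.29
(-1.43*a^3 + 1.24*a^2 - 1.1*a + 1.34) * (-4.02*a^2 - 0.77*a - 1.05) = 5.7486*a^5 - 3.8837*a^4 + 4.9687*a^3 - 5.8418*a^2 + 0.1232*a - 1.407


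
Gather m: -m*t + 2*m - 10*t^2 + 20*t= m*(2 - t) - 10*t^2 + 20*t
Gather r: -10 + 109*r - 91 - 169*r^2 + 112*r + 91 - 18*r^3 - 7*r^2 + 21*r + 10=-18*r^3 - 176*r^2 + 242*r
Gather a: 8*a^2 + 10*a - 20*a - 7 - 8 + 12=8*a^2 - 10*a - 3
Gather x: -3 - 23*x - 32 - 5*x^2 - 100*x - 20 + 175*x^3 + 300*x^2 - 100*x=175*x^3 + 295*x^2 - 223*x - 55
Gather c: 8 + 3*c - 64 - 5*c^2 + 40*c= -5*c^2 + 43*c - 56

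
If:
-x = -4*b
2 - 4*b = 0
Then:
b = 1/2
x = 2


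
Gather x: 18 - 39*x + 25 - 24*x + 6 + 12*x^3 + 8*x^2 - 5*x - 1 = 12*x^3 + 8*x^2 - 68*x + 48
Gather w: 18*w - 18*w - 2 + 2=0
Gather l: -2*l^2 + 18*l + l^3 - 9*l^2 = l^3 - 11*l^2 + 18*l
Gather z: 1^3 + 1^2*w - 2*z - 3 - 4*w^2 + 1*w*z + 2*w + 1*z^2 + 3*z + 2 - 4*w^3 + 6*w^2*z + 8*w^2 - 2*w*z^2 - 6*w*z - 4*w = -4*w^3 + 4*w^2 - w + z^2*(1 - 2*w) + z*(6*w^2 - 5*w + 1)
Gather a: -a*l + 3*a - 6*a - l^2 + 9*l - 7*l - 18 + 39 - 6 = a*(-l - 3) - l^2 + 2*l + 15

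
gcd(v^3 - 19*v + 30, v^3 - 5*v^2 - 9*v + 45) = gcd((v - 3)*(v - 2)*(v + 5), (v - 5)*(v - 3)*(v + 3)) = v - 3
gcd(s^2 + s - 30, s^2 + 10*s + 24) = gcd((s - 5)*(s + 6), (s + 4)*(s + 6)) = s + 6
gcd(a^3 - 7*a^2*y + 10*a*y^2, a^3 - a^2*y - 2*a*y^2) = -a^2 + 2*a*y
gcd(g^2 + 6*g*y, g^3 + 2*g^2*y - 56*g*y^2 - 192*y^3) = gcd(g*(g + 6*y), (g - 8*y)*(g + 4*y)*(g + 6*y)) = g + 6*y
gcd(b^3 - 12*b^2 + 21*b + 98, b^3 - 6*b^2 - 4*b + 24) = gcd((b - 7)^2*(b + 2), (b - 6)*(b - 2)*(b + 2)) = b + 2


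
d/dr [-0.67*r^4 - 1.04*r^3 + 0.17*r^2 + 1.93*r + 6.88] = -2.68*r^3 - 3.12*r^2 + 0.34*r + 1.93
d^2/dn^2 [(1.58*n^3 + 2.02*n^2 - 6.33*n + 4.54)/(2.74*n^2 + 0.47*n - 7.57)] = (-1.4210854715202e-14*n^5 - 2.8421709430404e-14*n^4 - 34.0067960000001*n^3 + 422.168748*n^2 - 209.44344*n + 376.810098)/(20.570824*n^6 + 10.585716*n^5 - 168.681798*n^4 - 58.388053*n^3 + 466.029639*n^2 + 80.799909*n - 433.798093)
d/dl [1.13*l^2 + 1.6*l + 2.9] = 2.26*l + 1.6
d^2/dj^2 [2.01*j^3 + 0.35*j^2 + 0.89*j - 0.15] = 12.06*j + 0.7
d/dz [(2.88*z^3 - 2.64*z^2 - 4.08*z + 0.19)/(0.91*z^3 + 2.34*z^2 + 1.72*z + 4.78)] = (8.88178419700125e-16*z^5 + 9.1416*z^4 + 17.3328*z^3 + 45.7869*z^2 - 26.1276*z - 19.8292)/(0.8281*z^6 + 4.2588*z^5 + 8.606*z^4 + 16.7492*z^3 + 25.3288*z^2 + 16.4432*z + 22.8484)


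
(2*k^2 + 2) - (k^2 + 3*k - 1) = k^2 - 3*k + 3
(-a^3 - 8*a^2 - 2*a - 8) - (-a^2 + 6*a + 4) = -a^3 - 7*a^2 - 8*a - 12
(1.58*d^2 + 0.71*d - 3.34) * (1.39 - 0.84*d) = -1.3272*d^3 + 1.5998*d^2 + 3.7925*d - 4.6426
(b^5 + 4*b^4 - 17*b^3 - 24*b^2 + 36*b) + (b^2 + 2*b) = b^5 + 4*b^4 - 17*b^3 - 23*b^2 + 38*b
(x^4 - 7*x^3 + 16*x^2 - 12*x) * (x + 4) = x^5 - 3*x^4 - 12*x^3 + 52*x^2 - 48*x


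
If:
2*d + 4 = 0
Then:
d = -2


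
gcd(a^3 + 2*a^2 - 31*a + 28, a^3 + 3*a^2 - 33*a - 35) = a + 7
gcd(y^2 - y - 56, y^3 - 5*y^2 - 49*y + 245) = y + 7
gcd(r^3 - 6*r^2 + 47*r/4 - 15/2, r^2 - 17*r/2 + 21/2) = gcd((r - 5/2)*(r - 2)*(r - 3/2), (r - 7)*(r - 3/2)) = r - 3/2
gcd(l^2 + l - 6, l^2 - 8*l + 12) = l - 2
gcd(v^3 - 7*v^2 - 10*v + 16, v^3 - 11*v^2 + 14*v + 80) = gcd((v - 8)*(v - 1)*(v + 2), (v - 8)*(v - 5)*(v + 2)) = v^2 - 6*v - 16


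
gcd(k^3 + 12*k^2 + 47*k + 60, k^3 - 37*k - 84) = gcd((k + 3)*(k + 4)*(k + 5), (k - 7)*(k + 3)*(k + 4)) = k^2 + 7*k + 12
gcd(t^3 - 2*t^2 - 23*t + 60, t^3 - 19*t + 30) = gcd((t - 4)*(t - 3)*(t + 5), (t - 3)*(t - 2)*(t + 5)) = t^2 + 2*t - 15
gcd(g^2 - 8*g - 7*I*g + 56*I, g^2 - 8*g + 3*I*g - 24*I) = g - 8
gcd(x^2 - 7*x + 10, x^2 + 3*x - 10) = x - 2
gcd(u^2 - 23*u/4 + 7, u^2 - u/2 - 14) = u - 4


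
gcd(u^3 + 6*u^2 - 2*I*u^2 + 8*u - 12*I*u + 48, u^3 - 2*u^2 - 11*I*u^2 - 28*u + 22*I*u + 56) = u - 4*I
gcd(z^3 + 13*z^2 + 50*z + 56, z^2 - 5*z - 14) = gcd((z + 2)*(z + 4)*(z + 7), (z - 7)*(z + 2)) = z + 2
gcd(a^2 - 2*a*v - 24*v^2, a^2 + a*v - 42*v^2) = -a + 6*v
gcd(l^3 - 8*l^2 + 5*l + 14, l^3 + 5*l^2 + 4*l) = l + 1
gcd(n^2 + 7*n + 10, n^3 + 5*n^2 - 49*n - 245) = n + 5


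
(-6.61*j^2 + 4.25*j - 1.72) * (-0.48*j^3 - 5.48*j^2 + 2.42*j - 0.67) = 3.1728*j^5 + 34.1828*j^4 - 38.4606*j^3 + 24.1393*j^2 - 7.0099*j + 1.1524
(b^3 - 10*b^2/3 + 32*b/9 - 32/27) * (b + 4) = b^4 + 2*b^3/3 - 88*b^2/9 + 352*b/27 - 128/27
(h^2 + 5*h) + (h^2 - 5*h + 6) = 2*h^2 + 6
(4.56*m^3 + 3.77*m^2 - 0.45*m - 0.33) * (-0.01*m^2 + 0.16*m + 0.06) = -0.0456*m^5 + 0.6919*m^4 + 0.8813*m^3 + 0.1575*m^2 - 0.0798*m - 0.0198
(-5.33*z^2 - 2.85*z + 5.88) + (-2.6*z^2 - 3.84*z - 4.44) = -7.93*z^2 - 6.69*z + 1.44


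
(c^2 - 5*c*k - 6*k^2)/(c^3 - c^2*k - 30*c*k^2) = (c + k)/(c*(c + 5*k))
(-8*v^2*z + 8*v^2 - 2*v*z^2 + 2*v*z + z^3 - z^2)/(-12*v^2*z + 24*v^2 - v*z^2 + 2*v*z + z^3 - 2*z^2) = (2*v*z - 2*v + z^2 - z)/(3*v*z - 6*v + z^2 - 2*z)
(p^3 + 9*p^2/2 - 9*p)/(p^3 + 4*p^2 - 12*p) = (p - 3/2)/(p - 2)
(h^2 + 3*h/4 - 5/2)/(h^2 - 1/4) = (4*h^2 + 3*h - 10)/(4*h^2 - 1)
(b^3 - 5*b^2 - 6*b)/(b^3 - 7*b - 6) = b*(b - 6)/(b^2 - b - 6)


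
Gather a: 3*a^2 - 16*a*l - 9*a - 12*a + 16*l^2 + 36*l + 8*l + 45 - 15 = 3*a^2 + a*(-16*l - 21) + 16*l^2 + 44*l + 30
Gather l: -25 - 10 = -35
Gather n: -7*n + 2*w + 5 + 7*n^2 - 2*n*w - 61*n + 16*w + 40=7*n^2 + n*(-2*w - 68) + 18*w + 45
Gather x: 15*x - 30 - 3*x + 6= 12*x - 24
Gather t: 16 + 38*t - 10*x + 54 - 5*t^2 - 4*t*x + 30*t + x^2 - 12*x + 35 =-5*t^2 + t*(68 - 4*x) + x^2 - 22*x + 105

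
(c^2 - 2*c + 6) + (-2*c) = c^2 - 4*c + 6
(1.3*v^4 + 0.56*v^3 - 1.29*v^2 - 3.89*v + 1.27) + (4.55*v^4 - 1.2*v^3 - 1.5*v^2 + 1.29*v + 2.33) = 5.85*v^4 - 0.64*v^3 - 2.79*v^2 - 2.6*v + 3.6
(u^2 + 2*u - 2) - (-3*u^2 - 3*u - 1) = 4*u^2 + 5*u - 1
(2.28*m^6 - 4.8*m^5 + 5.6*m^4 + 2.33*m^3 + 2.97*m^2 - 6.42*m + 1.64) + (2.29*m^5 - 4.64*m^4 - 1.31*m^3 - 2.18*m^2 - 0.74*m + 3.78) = 2.28*m^6 - 2.51*m^5 + 0.96*m^4 + 1.02*m^3 + 0.79*m^2 - 7.16*m + 5.42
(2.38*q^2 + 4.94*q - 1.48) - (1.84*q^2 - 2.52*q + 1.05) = 0.54*q^2 + 7.46*q - 2.53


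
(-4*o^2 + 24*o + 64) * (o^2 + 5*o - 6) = -4*o^4 + 4*o^3 + 208*o^2 + 176*o - 384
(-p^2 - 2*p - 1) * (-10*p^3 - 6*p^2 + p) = 10*p^5 + 26*p^4 + 21*p^3 + 4*p^2 - p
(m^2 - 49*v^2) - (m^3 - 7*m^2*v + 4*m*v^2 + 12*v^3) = -m^3 + 7*m^2*v + m^2 - 4*m*v^2 - 12*v^3 - 49*v^2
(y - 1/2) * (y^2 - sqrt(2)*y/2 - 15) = y^3 - sqrt(2)*y^2/2 - y^2/2 - 15*y + sqrt(2)*y/4 + 15/2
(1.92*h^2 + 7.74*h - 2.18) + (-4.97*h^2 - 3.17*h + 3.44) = -3.05*h^2 + 4.57*h + 1.26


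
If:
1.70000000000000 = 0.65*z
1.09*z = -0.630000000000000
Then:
No Solution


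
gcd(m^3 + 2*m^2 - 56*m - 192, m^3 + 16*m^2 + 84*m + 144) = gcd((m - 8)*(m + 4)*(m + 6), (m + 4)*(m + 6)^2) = m^2 + 10*m + 24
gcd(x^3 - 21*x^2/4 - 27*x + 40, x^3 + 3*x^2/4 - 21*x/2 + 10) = x^2 + 11*x/4 - 5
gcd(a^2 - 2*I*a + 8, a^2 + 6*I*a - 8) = a + 2*I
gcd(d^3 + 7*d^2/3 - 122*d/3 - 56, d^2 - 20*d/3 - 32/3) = d + 4/3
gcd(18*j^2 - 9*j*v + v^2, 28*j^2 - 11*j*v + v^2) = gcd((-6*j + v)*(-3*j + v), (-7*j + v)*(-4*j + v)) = 1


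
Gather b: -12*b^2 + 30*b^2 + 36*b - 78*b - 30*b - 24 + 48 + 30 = 18*b^2 - 72*b + 54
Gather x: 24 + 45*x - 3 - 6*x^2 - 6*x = -6*x^2 + 39*x + 21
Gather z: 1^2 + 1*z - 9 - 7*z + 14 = 6 - 6*z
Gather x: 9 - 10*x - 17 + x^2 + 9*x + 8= x^2 - x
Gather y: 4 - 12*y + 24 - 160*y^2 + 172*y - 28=-160*y^2 + 160*y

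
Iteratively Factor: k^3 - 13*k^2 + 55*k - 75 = (k - 5)*(k^2 - 8*k + 15) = (k - 5)^2*(k - 3)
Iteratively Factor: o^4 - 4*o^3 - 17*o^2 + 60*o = (o)*(o^3 - 4*o^2 - 17*o + 60) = o*(o - 3)*(o^2 - o - 20) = o*(o - 5)*(o - 3)*(o + 4)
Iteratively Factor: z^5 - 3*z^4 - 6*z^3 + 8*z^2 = (z + 2)*(z^4 - 5*z^3 + 4*z^2) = z*(z + 2)*(z^3 - 5*z^2 + 4*z) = z^2*(z + 2)*(z^2 - 5*z + 4) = z^2*(z - 4)*(z + 2)*(z - 1)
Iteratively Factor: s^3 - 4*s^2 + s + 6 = (s + 1)*(s^2 - 5*s + 6) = (s - 3)*(s + 1)*(s - 2)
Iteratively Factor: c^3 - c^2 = (c - 1)*(c^2) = c*(c - 1)*(c)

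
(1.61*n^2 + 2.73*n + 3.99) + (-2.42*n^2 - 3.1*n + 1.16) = -0.81*n^2 - 0.37*n + 5.15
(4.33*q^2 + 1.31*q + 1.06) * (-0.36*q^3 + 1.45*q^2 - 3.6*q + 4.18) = -1.5588*q^5 + 5.8069*q^4 - 14.0701*q^3 + 14.9204*q^2 + 1.6598*q + 4.4308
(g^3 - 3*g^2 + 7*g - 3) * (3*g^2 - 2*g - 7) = 3*g^5 - 11*g^4 + 20*g^3 - 2*g^2 - 43*g + 21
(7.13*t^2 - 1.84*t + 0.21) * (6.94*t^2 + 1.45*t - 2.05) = 49.4822*t^4 - 2.4311*t^3 - 15.8271*t^2 + 4.0765*t - 0.4305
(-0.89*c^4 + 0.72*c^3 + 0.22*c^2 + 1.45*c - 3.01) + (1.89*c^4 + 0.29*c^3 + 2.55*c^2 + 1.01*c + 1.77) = 1.0*c^4 + 1.01*c^3 + 2.77*c^2 + 2.46*c - 1.24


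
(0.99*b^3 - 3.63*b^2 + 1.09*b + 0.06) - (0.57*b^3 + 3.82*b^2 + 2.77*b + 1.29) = 0.42*b^3 - 7.45*b^2 - 1.68*b - 1.23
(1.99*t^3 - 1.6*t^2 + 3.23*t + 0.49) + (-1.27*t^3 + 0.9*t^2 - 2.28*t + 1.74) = 0.72*t^3 - 0.7*t^2 + 0.95*t + 2.23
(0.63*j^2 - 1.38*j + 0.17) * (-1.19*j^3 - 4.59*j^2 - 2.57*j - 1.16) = -0.7497*j^5 - 1.2495*j^4 + 4.5128*j^3 + 2.0355*j^2 + 1.1639*j - 0.1972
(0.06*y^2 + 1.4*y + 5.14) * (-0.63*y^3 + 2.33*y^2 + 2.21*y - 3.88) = -0.0378*y^5 - 0.7422*y^4 + 0.1564*y^3 + 14.8374*y^2 + 5.9274*y - 19.9432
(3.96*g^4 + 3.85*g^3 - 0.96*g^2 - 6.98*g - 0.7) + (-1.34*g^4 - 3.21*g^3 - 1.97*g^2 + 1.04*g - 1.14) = 2.62*g^4 + 0.64*g^3 - 2.93*g^2 - 5.94*g - 1.84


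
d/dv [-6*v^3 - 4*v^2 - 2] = 2*v*(-9*v - 4)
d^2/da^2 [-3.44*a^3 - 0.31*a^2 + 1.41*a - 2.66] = -20.64*a - 0.62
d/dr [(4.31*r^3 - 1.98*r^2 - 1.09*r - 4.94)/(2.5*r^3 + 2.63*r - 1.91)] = (7.105427357601e-15*r^5 + 4.95*r^4 + 28.1206*r^3 + 7.14630000000001*r^2 + 7.5636*r + 15.0741)/(6.25*r^6 + 13.15*r^4 - 9.55*r^3 + 6.9169*r^2 - 10.0466*r + 3.6481)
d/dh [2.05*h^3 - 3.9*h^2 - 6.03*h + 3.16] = 6.15*h^2 - 7.8*h - 6.03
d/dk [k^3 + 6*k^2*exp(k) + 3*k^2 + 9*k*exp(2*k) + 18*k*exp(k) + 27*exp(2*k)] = 6*k^2*exp(k) + 3*k^2 + 18*k*exp(2*k) + 30*k*exp(k) + 6*k + 63*exp(2*k) + 18*exp(k)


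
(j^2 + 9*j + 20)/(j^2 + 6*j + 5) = (j + 4)/(j + 1)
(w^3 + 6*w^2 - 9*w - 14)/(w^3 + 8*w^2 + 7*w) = (w - 2)/w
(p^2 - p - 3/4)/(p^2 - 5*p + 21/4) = (2*p + 1)/(2*p - 7)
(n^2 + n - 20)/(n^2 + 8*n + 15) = (n - 4)/(n + 3)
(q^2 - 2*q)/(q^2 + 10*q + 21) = q*(q - 2)/(q^2 + 10*q + 21)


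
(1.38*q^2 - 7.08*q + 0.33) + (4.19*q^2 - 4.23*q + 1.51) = 5.57*q^2 - 11.31*q + 1.84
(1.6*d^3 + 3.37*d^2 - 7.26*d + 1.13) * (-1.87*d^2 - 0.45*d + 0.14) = -2.992*d^5 - 7.0219*d^4 + 12.2837*d^3 + 1.6257*d^2 - 1.5249*d + 0.1582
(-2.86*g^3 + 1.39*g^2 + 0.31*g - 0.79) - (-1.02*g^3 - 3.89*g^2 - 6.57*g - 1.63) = -1.84*g^3 + 5.28*g^2 + 6.88*g + 0.84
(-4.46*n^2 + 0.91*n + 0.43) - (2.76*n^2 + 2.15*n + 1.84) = -7.22*n^2 - 1.24*n - 1.41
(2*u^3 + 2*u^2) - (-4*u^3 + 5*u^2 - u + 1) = 6*u^3 - 3*u^2 + u - 1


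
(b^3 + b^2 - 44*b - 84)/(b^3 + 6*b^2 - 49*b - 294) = (b + 2)/(b + 7)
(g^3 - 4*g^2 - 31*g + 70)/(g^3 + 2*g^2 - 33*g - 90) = (g^2 - 9*g + 14)/(g^2 - 3*g - 18)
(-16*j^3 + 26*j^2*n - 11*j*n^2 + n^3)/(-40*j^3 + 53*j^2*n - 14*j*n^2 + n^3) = (2*j - n)/(5*j - n)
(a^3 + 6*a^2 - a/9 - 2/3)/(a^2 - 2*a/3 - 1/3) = (a^2 + 17*a/3 - 2)/(a - 1)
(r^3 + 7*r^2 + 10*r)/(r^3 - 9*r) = (r^2 + 7*r + 10)/(r^2 - 9)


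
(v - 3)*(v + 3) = v^2 - 9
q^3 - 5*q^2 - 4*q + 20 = (q - 5)*(q - 2)*(q + 2)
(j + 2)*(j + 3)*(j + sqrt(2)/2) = j^3 + sqrt(2)*j^2/2 + 5*j^2 + 5*sqrt(2)*j/2 + 6*j + 3*sqrt(2)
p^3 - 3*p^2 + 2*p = p*(p - 2)*(p - 1)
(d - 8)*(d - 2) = d^2 - 10*d + 16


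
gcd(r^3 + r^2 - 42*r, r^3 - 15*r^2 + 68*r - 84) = r - 6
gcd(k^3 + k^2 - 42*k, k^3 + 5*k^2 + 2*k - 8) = 1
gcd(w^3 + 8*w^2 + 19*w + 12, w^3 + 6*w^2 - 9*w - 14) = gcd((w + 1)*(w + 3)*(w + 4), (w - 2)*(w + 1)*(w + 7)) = w + 1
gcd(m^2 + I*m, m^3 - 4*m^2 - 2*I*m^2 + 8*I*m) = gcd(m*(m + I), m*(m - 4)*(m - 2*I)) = m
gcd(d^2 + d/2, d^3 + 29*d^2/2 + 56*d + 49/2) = d + 1/2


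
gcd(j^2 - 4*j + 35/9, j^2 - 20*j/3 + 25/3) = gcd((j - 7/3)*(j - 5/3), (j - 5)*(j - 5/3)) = j - 5/3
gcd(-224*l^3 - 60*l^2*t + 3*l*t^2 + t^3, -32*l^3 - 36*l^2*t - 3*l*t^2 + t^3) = -32*l^2 - 4*l*t + t^2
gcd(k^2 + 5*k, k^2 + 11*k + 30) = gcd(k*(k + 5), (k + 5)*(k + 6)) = k + 5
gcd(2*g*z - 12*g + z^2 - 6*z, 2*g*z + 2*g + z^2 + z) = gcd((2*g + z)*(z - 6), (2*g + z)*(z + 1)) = 2*g + z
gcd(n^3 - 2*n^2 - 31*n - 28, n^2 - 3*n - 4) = n + 1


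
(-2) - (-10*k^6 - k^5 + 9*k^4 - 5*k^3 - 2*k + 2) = 10*k^6 + k^5 - 9*k^4 + 5*k^3 + 2*k - 4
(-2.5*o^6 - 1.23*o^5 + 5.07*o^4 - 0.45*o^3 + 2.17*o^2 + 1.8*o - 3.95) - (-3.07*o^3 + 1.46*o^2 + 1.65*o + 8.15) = -2.5*o^6 - 1.23*o^5 + 5.07*o^4 + 2.62*o^3 + 0.71*o^2 + 0.15*o - 12.1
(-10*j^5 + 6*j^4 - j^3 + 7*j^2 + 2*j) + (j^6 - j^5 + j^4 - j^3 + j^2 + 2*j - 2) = j^6 - 11*j^5 + 7*j^4 - 2*j^3 + 8*j^2 + 4*j - 2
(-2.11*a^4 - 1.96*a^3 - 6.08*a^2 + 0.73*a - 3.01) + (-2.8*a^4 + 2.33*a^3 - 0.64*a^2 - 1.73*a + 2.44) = -4.91*a^4 + 0.37*a^3 - 6.72*a^2 - 1.0*a - 0.57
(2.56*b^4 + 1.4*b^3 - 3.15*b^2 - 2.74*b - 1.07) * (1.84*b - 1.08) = 4.7104*b^5 - 0.1888*b^4 - 7.308*b^3 - 1.6396*b^2 + 0.9904*b + 1.1556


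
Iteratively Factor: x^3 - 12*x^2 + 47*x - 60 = (x - 3)*(x^2 - 9*x + 20) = (x - 5)*(x - 3)*(x - 4)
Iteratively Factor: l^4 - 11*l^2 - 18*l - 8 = (l + 2)*(l^3 - 2*l^2 - 7*l - 4) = (l - 4)*(l + 2)*(l^2 + 2*l + 1) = (l - 4)*(l + 1)*(l + 2)*(l + 1)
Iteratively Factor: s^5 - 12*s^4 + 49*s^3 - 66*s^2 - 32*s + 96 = (s + 1)*(s^4 - 13*s^3 + 62*s^2 - 128*s + 96) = (s - 4)*(s + 1)*(s^3 - 9*s^2 + 26*s - 24) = (s - 4)^2*(s + 1)*(s^2 - 5*s + 6) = (s - 4)^2*(s - 2)*(s + 1)*(s - 3)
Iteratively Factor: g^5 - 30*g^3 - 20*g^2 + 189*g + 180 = (g - 3)*(g^4 + 3*g^3 - 21*g^2 - 83*g - 60) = (g - 5)*(g - 3)*(g^3 + 8*g^2 + 19*g + 12) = (g - 5)*(g - 3)*(g + 4)*(g^2 + 4*g + 3) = (g - 5)*(g - 3)*(g + 1)*(g + 4)*(g + 3)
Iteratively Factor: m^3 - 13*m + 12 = (m + 4)*(m^2 - 4*m + 3) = (m - 1)*(m + 4)*(m - 3)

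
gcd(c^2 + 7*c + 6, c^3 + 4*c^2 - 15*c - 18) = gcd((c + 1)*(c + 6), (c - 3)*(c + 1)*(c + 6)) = c^2 + 7*c + 6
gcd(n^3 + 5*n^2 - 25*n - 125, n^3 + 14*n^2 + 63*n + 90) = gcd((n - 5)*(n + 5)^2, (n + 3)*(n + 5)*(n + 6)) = n + 5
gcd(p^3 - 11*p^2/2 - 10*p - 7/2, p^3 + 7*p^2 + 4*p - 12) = 1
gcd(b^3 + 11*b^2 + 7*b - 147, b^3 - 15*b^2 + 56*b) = 1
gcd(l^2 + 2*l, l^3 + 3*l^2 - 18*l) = l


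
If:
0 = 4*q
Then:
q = 0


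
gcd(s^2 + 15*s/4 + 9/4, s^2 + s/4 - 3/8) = s + 3/4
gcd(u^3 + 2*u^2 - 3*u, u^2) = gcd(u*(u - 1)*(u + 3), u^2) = u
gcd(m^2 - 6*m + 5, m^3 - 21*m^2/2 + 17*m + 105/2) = m - 5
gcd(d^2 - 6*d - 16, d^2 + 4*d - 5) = 1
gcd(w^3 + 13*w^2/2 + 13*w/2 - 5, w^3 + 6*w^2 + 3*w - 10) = w^2 + 7*w + 10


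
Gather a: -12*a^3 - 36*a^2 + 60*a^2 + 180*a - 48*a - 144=-12*a^3 + 24*a^2 + 132*a - 144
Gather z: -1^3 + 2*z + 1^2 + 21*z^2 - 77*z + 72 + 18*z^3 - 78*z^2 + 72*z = 18*z^3 - 57*z^2 - 3*z + 72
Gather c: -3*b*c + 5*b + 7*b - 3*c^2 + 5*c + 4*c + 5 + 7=12*b - 3*c^2 + c*(9 - 3*b) + 12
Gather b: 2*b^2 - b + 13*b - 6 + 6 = 2*b^2 + 12*b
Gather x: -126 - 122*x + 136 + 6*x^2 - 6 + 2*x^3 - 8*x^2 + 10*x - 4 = 2*x^3 - 2*x^2 - 112*x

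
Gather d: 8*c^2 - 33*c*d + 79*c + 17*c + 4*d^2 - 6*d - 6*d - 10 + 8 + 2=8*c^2 + 96*c + 4*d^2 + d*(-33*c - 12)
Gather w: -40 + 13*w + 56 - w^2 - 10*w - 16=-w^2 + 3*w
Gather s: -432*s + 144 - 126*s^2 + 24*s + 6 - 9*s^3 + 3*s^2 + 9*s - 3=-9*s^3 - 123*s^2 - 399*s + 147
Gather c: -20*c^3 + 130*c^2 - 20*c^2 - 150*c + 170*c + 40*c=-20*c^3 + 110*c^2 + 60*c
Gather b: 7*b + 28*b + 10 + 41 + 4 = 35*b + 55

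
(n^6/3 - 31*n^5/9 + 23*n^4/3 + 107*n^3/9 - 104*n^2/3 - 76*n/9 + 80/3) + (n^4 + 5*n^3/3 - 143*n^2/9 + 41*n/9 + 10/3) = n^6/3 - 31*n^5/9 + 26*n^4/3 + 122*n^3/9 - 455*n^2/9 - 35*n/9 + 30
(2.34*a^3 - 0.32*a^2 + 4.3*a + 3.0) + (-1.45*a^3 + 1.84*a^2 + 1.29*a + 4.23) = 0.89*a^3 + 1.52*a^2 + 5.59*a + 7.23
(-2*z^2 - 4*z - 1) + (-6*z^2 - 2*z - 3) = -8*z^2 - 6*z - 4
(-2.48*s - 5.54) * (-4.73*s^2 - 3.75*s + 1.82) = 11.7304*s^3 + 35.5042*s^2 + 16.2614*s - 10.0828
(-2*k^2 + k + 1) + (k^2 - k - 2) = -k^2 - 1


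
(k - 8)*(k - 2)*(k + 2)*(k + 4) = k^4 - 4*k^3 - 36*k^2 + 16*k + 128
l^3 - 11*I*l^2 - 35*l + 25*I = (l - 5*I)^2*(l - I)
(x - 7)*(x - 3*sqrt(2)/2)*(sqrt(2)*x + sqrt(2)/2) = sqrt(2)*x^3 - 13*sqrt(2)*x^2/2 - 3*x^2 - 7*sqrt(2)*x/2 + 39*x/2 + 21/2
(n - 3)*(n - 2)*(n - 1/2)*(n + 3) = n^4 - 5*n^3/2 - 8*n^2 + 45*n/2 - 9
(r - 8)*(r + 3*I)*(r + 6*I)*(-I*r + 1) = -I*r^4 + 10*r^3 + 8*I*r^3 - 80*r^2 + 27*I*r^2 - 18*r - 216*I*r + 144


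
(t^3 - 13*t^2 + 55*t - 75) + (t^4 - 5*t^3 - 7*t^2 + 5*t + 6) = t^4 - 4*t^3 - 20*t^2 + 60*t - 69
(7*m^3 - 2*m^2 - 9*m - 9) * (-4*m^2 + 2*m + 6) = -28*m^5 + 22*m^4 + 74*m^3 + 6*m^2 - 72*m - 54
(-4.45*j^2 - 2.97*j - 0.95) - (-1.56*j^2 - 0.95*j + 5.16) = -2.89*j^2 - 2.02*j - 6.11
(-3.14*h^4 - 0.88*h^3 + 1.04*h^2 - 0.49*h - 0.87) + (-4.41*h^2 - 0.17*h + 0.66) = -3.14*h^4 - 0.88*h^3 - 3.37*h^2 - 0.66*h - 0.21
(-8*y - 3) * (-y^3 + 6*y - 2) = 8*y^4 + 3*y^3 - 48*y^2 - 2*y + 6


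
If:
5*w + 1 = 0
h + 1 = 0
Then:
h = -1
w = -1/5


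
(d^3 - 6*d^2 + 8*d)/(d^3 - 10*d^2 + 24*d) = (d - 2)/(d - 6)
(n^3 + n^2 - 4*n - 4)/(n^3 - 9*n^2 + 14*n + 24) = (n^2 - 4)/(n^2 - 10*n + 24)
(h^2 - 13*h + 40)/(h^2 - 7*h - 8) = (h - 5)/(h + 1)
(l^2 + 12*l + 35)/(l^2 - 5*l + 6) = (l^2 + 12*l + 35)/(l^2 - 5*l + 6)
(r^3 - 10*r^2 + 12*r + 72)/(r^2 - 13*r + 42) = (r^2 - 4*r - 12)/(r - 7)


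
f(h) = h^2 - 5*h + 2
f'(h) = 2*h - 5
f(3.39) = -3.46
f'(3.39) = 1.78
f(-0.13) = 2.67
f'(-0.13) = -5.26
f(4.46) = -0.41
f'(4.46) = 3.92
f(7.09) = 16.82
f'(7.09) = 9.18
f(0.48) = -0.17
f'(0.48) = -4.04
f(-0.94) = 7.58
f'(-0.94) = -6.88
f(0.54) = -0.41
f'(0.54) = -3.92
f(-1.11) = 8.78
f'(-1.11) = -7.22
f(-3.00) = 26.00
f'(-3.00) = -11.00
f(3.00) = -4.00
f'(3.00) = 1.00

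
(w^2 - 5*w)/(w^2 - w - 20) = w/(w + 4)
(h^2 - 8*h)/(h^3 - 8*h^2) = 1/h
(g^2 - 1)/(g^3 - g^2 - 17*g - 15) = (g - 1)/(g^2 - 2*g - 15)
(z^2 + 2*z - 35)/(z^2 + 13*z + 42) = (z - 5)/(z + 6)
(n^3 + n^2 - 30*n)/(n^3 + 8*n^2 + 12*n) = (n - 5)/(n + 2)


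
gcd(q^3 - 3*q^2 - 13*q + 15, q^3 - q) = q - 1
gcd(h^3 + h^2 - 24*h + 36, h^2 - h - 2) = h - 2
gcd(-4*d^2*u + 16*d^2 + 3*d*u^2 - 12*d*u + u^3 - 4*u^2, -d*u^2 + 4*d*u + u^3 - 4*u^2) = -d*u + 4*d + u^2 - 4*u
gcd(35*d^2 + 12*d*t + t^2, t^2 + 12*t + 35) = 1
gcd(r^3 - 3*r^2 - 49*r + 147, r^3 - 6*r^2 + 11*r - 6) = r - 3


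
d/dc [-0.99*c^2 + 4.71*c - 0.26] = 4.71 - 1.98*c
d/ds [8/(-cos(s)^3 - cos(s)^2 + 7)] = -8*(3*cos(s) + 2)*sin(s)*cos(s)/(cos(s)^3 + cos(s)^2 - 7)^2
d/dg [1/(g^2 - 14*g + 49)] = 2*(7 - g)/(g^2 - 14*g + 49)^2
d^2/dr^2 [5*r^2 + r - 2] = 10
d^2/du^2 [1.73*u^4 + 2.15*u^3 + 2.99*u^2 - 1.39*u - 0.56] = 20.76*u^2 + 12.9*u + 5.98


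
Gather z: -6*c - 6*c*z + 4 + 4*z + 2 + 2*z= -6*c + z*(6 - 6*c) + 6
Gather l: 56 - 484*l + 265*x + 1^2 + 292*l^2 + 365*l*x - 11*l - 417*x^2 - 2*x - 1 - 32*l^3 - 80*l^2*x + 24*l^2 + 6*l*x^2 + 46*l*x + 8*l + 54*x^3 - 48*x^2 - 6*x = -32*l^3 + l^2*(316 - 80*x) + l*(6*x^2 + 411*x - 487) + 54*x^3 - 465*x^2 + 257*x + 56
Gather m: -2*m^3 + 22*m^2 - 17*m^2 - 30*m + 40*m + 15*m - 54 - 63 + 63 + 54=-2*m^3 + 5*m^2 + 25*m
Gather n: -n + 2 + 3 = 5 - n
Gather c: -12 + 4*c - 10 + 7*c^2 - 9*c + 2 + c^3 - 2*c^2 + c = c^3 + 5*c^2 - 4*c - 20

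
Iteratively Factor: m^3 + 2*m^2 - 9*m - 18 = (m + 3)*(m^2 - m - 6) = (m - 3)*(m + 3)*(m + 2)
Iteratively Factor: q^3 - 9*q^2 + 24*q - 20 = (q - 2)*(q^2 - 7*q + 10) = (q - 2)^2*(q - 5)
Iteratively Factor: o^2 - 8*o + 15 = (o - 3)*(o - 5)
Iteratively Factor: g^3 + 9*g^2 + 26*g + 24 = (g + 4)*(g^2 + 5*g + 6) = (g + 3)*(g + 4)*(g + 2)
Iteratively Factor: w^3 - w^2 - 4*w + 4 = (w - 1)*(w^2 - 4) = (w - 2)*(w - 1)*(w + 2)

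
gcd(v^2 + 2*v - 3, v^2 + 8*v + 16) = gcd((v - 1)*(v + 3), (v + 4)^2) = 1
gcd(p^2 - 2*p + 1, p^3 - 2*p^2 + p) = p^2 - 2*p + 1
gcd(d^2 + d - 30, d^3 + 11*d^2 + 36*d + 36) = d + 6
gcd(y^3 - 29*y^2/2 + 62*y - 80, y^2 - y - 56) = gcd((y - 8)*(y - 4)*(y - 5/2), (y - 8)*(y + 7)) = y - 8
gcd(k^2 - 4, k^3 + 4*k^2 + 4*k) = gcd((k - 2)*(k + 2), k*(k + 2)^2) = k + 2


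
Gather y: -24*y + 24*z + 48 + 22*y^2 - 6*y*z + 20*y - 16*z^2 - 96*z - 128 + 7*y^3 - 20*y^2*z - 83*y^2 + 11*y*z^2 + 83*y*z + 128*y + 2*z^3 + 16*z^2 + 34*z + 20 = 7*y^3 + y^2*(-20*z - 61) + y*(11*z^2 + 77*z + 124) + 2*z^3 - 38*z - 60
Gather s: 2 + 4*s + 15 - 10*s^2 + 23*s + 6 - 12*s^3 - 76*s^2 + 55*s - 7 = -12*s^3 - 86*s^2 + 82*s + 16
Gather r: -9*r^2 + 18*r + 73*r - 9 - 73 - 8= -9*r^2 + 91*r - 90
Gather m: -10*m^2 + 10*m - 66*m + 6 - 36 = -10*m^2 - 56*m - 30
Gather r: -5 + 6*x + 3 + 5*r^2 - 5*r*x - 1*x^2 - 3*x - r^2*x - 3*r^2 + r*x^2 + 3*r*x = r^2*(2 - x) + r*(x^2 - 2*x) - x^2 + 3*x - 2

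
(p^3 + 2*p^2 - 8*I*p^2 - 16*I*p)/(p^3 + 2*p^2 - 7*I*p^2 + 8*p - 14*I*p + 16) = p/(p + I)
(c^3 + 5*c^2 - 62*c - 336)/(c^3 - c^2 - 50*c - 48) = (c + 7)/(c + 1)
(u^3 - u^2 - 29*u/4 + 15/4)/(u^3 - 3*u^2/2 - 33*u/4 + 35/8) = 2*(u - 3)/(2*u - 7)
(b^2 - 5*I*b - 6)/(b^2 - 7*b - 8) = (-b^2 + 5*I*b + 6)/(-b^2 + 7*b + 8)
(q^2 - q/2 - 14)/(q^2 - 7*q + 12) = (q + 7/2)/(q - 3)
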